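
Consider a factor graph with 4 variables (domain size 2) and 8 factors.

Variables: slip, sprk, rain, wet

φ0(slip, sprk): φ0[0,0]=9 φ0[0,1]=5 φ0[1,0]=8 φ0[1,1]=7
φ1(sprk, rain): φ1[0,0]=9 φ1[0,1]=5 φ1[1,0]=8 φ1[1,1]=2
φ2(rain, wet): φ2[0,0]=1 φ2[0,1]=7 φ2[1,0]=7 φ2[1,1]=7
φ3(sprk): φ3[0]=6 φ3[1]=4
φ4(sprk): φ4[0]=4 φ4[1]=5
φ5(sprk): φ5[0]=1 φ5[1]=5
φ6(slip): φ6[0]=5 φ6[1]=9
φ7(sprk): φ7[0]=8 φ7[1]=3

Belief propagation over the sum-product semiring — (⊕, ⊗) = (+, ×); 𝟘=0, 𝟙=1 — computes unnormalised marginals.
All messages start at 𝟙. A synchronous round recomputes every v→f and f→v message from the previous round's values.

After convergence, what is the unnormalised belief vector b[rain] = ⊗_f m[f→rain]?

init: all messages = 𝟙 over 2 values
r1 m[φ0→slip] = [14, 15]
r1 m[φ0→sprk] = [17, 12]
r1 m[φ1→sprk] = [14, 10]
r1 m[φ1→rain] = [17, 7]
r1 m[φ2→rain] = [8, 14]
r1 m[φ2→wet] = [8, 14]
r1 m[φ3→sprk] = [6, 4]
r1 m[φ4→sprk] = [4, 5]
r1 m[φ5→sprk] = [1, 5]
r1 m[φ6→slip] = [5, 9]
r1 m[φ7→sprk] = [8, 3]
r1 m[slip→φ0] = [1, 1]
r1 m[slip→φ6] = [1, 1]
r1 m[sprk→φ0] = [1, 1]
r1 m[sprk→φ1] = [1, 1]
r1 m[sprk→φ3] = [1, 1]
r1 m[sprk→φ4] = [1, 1]
r1 m[sprk→φ5] = [1, 1]
r1 m[sprk→φ7] = [1, 1]
r1 m[rain→φ1] = [1, 1]
r1 m[rain→φ2] = [1, 1]
r1 m[wet→φ2] = [1, 1]
r2 m[φ0→slip] = [14, 15]
r2 m[φ0→sprk] = [17, 12]
r2 m[φ1→sprk] = [14, 10]
r2 m[φ1→rain] = [17, 7]
r2 m[φ2→rain] = [8, 14]
r2 m[φ2→wet] = [8, 14]
r2 m[φ3→sprk] = [6, 4]
r2 m[φ4→sprk] = [4, 5]
r2 m[φ5→sprk] = [1, 5]
r2 m[φ6→slip] = [5, 9]
r2 m[φ7→sprk] = [8, 3]
r2 m[slip→φ0] = [5, 9]
r2 m[slip→φ6] = [14, 15]
r2 m[sprk→φ0] = [2688, 3000]
r2 m[sprk→φ1] = [3264, 3600]
r2 m[sprk→φ3] = [7616, 9000]
r2 m[sprk→φ4] = [11424, 7200]
r2 m[sprk→φ5] = [45696, 7200]
r2 m[sprk→φ7] = [5712, 12000]
r2 m[rain→φ1] = [8, 14]
r2 m[rain→φ2] = [17, 7]
r2 m[wet→φ2] = [1, 1]
r3 m[φ0→slip] = [39192, 42504]
r3 m[φ0→sprk] = [117, 88]
r3 m[φ1→sprk] = [142, 92]
r3 m[φ1→rain] = [58176, 23520]
r3 m[φ2→rain] = [8, 14]
r3 m[φ2→wet] = [66, 168]
r3 m[φ3→sprk] = [6, 4]
r3 m[φ4→sprk] = [4, 5]
r3 m[φ5→sprk] = [1, 5]
r3 m[φ6→slip] = [5, 9]
r3 m[φ7→sprk] = [8, 3]
r3 m[slip→φ0] = [5, 9]
r3 m[slip→φ6] = [14, 15]
r3 m[sprk→φ0] = [2688, 3000]
r3 m[sprk→φ1] = [3264, 3600]
r3 m[sprk→φ3] = [7616, 9000]
r3 m[sprk→φ4] = [11424, 7200]
r3 m[sprk→φ5] = [45696, 7200]
r3 m[sprk→φ7] = [5712, 12000]
r3 m[rain→φ1] = [8, 14]
r3 m[rain→φ2] = [17, 7]
r3 m[wet→φ2] = [1, 1]
r4 m[φ0→slip] = [39192, 42504]
r4 m[φ0→sprk] = [117, 88]
r4 m[φ1→sprk] = [142, 92]
r4 m[φ1→rain] = [58176, 23520]
r4 m[φ2→rain] = [8, 14]
r4 m[φ2→wet] = [66, 168]
r4 m[φ3→sprk] = [6, 4]
r4 m[φ4→sprk] = [4, 5]
r4 m[φ5→sprk] = [1, 5]
r4 m[φ6→slip] = [5, 9]
r4 m[φ7→sprk] = [8, 3]
r4 m[slip→φ0] = [5, 9]
r4 m[slip→φ6] = [39192, 42504]
r4 m[sprk→φ0] = [27264, 27600]
r4 m[sprk→φ1] = [22464, 26400]
r4 m[sprk→φ3] = [531648, 607200]
r4 m[sprk→φ4] = [797472, 485760]
r4 m[sprk→φ5] = [3189888, 485760]
r4 m[sprk→φ7] = [398736, 809600]
r4 m[rain→φ1] = [8, 14]
r4 m[rain→φ2] = [58176, 23520]
r4 m[wet→φ2] = [1, 1]
r5 m[φ0→slip] = [383376, 411312]
r5 m[φ0→sprk] = [117, 88]
r5 m[φ1→sprk] = [142, 92]
r5 m[φ1→rain] = [413376, 165120]
r5 m[φ2→rain] = [8, 14]
r5 m[φ2→wet] = [222816, 571872]
r5 m[φ3→sprk] = [6, 4]
r5 m[φ4→sprk] = [4, 5]
r5 m[φ5→sprk] = [1, 5]
r5 m[φ6→slip] = [5, 9]
r5 m[φ7→sprk] = [8, 3]
r5 m[slip→φ0] = [5, 9]
r5 m[slip→φ6] = [39192, 42504]
r5 m[sprk→φ0] = [27264, 27600]
r5 m[sprk→φ1] = [22464, 26400]
r5 m[sprk→φ3] = [531648, 607200]
r5 m[sprk→φ4] = [797472, 485760]
r5 m[sprk→φ5] = [3189888, 485760]
r5 m[sprk→φ7] = [398736, 809600]
r5 m[rain→φ1] = [8, 14]
r5 m[rain→φ2] = [58176, 23520]
r5 m[wet→φ2] = [1, 1]
r6 m[φ0→slip] = [383376, 411312]
r6 m[φ0→sprk] = [117, 88]
r6 m[φ1→sprk] = [142, 92]
r6 m[φ1→rain] = [413376, 165120]
r6 m[φ2→rain] = [8, 14]
r6 m[φ2→wet] = [222816, 571872]
r6 m[φ3→sprk] = [6, 4]
r6 m[φ4→sprk] = [4, 5]
r6 m[φ5→sprk] = [1, 5]
r6 m[φ6→slip] = [5, 9]
r6 m[φ7→sprk] = [8, 3]
r6 m[slip→φ0] = [5, 9]
r6 m[slip→φ6] = [383376, 411312]
r6 m[sprk→φ0] = [27264, 27600]
r6 m[sprk→φ1] = [22464, 26400]
r6 m[sprk→φ3] = [531648, 607200]
r6 m[sprk→φ4] = [797472, 485760]
r6 m[sprk→φ5] = [3189888, 485760]
r6 m[sprk→φ7] = [398736, 809600]
r6 m[rain→φ1] = [8, 14]
r6 m[rain→φ2] = [413376, 165120]
r6 m[wet→φ2] = [1, 1]
r7 m[φ0→slip] = [383376, 411312]
r7 m[φ0→sprk] = [117, 88]
r7 m[φ1→sprk] = [142, 92]
r7 m[φ1→rain] = [413376, 165120]
r7 m[φ2→rain] = [8, 14]
r7 m[φ2→wet] = [1569216, 4049472]
r7 m[φ3→sprk] = [6, 4]
r7 m[φ4→sprk] = [4, 5]
r7 m[φ5→sprk] = [1, 5]
r7 m[φ6→slip] = [5, 9]
r7 m[φ7→sprk] = [8, 3]
r7 m[slip→φ0] = [5, 9]
r7 m[slip→φ6] = [383376, 411312]
r7 m[sprk→φ0] = [27264, 27600]
r7 m[sprk→φ1] = [22464, 26400]
r7 m[sprk→φ3] = [531648, 607200]
r7 m[sprk→φ4] = [797472, 485760]
r7 m[sprk→φ5] = [3189888, 485760]
r7 m[sprk→φ7] = [398736, 809600]
r7 m[rain→φ1] = [8, 14]
r7 m[rain→φ2] = [413376, 165120]
r7 m[wet→φ2] = [1, 1]
r8 m[φ0→slip] = [383376, 411312]
r8 m[φ0→sprk] = [117, 88]
r8 m[φ1→sprk] = [142, 92]
r8 m[φ1→rain] = [413376, 165120]
r8 m[φ2→rain] = [8, 14]
r8 m[φ2→wet] = [1569216, 4049472]
r8 m[φ3→sprk] = [6, 4]
r8 m[φ4→sprk] = [4, 5]
r8 m[φ5→sprk] = [1, 5]
r8 m[φ6→slip] = [5, 9]
r8 m[φ7→sprk] = [8, 3]
r8 m[slip→φ0] = [5, 9]
r8 m[slip→φ6] = [383376, 411312]
r8 m[sprk→φ0] = [27264, 27600]
r8 m[sprk→φ1] = [22464, 26400]
r8 m[sprk→φ3] = [531648, 607200]
r8 m[sprk→φ4] = [797472, 485760]
r8 m[sprk→φ5] = [3189888, 485760]
r8 m[sprk→φ7] = [398736, 809600]
r8 m[rain→φ1] = [8, 14]
r8 m[rain→φ2] = [413376, 165120]
r8 m[wet→φ2] = [1, 1]
fixed point reached at round 8
b[rain] = ⊗ incoming = [3307008, 2311680]

b[rain] = [3307008, 2311680]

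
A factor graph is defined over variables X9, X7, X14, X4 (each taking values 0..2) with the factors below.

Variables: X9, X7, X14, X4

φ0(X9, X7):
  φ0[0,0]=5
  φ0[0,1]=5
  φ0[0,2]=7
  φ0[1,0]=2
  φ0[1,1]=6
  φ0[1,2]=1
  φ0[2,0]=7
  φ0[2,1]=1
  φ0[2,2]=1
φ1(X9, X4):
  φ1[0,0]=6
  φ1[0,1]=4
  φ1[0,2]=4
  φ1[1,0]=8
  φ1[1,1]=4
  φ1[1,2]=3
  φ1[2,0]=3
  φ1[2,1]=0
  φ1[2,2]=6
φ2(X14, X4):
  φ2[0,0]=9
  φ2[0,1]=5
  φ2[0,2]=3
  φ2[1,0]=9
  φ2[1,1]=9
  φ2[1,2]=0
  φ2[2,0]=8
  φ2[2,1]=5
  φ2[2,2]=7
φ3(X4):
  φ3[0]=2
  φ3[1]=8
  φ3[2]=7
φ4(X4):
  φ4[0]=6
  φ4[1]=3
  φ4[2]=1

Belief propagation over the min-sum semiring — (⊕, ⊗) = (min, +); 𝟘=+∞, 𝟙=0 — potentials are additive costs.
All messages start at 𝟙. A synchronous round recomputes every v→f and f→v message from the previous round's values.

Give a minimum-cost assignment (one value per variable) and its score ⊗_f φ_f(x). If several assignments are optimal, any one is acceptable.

init: all messages = 𝟙 over 3 values
r1 m[φ0→X9] = [5, 1, 1]
r1 m[φ0→X7] = [2, 1, 1]
r1 m[φ1→X9] = [4, 3, 0]
r1 m[φ1→X4] = [3, 0, 3]
r1 m[φ2→X14] = [3, 0, 5]
r1 m[φ2→X4] = [8, 5, 0]
r1 m[φ3→X4] = [2, 8, 7]
r1 m[φ4→X4] = [6, 3, 1]
r1 m[X9→φ0] = [0, 0, 0]
r1 m[X9→φ1] = [0, 0, 0]
r1 m[X7→φ0] = [0, 0, 0]
r1 m[X14→φ2] = [0, 0, 0]
r1 m[X4→φ1] = [0, 0, 0]
r1 m[X4→φ2] = [0, 0, 0]
r1 m[X4→φ3] = [0, 0, 0]
r1 m[X4→φ4] = [0, 0, 0]
r2 m[φ0→X9] = [5, 1, 1]
r2 m[φ0→X7] = [2, 1, 1]
r2 m[φ1→X9] = [4, 3, 0]
r2 m[φ1→X4] = [3, 0, 3]
r2 m[φ2→X14] = [3, 0, 5]
r2 m[φ2→X4] = [8, 5, 0]
r2 m[φ3→X4] = [2, 8, 7]
r2 m[φ4→X4] = [6, 3, 1]
r2 m[X9→φ0] = [4, 3, 0]
r2 m[X9→φ1] = [5, 1, 1]
r2 m[X7→φ0] = [0, 0, 0]
r2 m[X14→φ2] = [0, 0, 0]
r2 m[X4→φ1] = [16, 16, 8]
r2 m[X4→φ2] = [11, 11, 11]
r2 m[X4→φ3] = [17, 8, 4]
r2 m[X4→φ4] = [13, 13, 10]
r3 m[φ0→X9] = [5, 1, 1]
r3 m[φ0→X7] = [5, 1, 1]
r3 m[φ1→X9] = [12, 11, 14]
r3 m[φ1→X4] = [4, 1, 4]
r3 m[φ2→X14] = [14, 11, 16]
r3 m[φ2→X4] = [8, 5, 0]
r3 m[φ3→X4] = [2, 8, 7]
r3 m[φ4→X4] = [6, 3, 1]
r3 m[X9→φ0] = [4, 3, 0]
r3 m[X9→φ1] = [5, 1, 1]
r3 m[X7→φ0] = [0, 0, 0]
r3 m[X14→φ2] = [0, 0, 0]
r3 m[X4→φ1] = [16, 16, 8]
r3 m[X4→φ2] = [11, 11, 11]
r3 m[X4→φ3] = [17, 8, 4]
r3 m[X4→φ4] = [13, 13, 10]
r4 m[φ0→X9] = [5, 1, 1]
r4 m[φ0→X7] = [5, 1, 1]
r4 m[φ1→X9] = [12, 11, 14]
r4 m[φ1→X4] = [4, 1, 4]
r4 m[φ2→X14] = [14, 11, 16]
r4 m[φ2→X4] = [8, 5, 0]
r4 m[φ3→X4] = [2, 8, 7]
r4 m[φ4→X4] = [6, 3, 1]
r4 m[X9→φ0] = [12, 11, 14]
r4 m[X9→φ1] = [5, 1, 1]
r4 m[X7→φ0] = [0, 0, 0]
r4 m[X14→φ2] = [0, 0, 0]
r4 m[X4→φ1] = [16, 16, 8]
r4 m[X4→φ2] = [12, 12, 12]
r4 m[X4→φ3] = [18, 9, 5]
r4 m[X4→φ4] = [14, 14, 11]
r5 m[φ0→X9] = [5, 1, 1]
r5 m[φ0→X7] = [13, 15, 12]
r5 m[φ1→X9] = [12, 11, 14]
r5 m[φ1→X4] = [4, 1, 4]
r5 m[φ2→X14] = [15, 12, 17]
r5 m[φ2→X4] = [8, 5, 0]
r5 m[φ3→X4] = [2, 8, 7]
r5 m[φ4→X4] = [6, 3, 1]
r5 m[X9→φ0] = [12, 11, 14]
r5 m[X9→φ1] = [5, 1, 1]
r5 m[X7→φ0] = [0, 0, 0]
r5 m[X14→φ2] = [0, 0, 0]
r5 m[X4→φ1] = [16, 16, 8]
r5 m[X4→φ2] = [12, 12, 12]
r5 m[X4→φ3] = [18, 9, 5]
r5 m[X4→φ4] = [14, 14, 11]
r6 m[φ0→X9] = [5, 1, 1]
r6 m[φ0→X7] = [13, 15, 12]
r6 m[φ1→X9] = [12, 11, 14]
r6 m[φ1→X4] = [4, 1, 4]
r6 m[φ2→X14] = [15, 12, 17]
r6 m[φ2→X4] = [8, 5, 0]
r6 m[φ3→X4] = [2, 8, 7]
r6 m[φ4→X4] = [6, 3, 1]
r6 m[X9→φ0] = [12, 11, 14]
r6 m[X9→φ1] = [5, 1, 1]
r6 m[X7→φ0] = [0, 0, 0]
r6 m[X14→φ2] = [0, 0, 0]
r6 m[X4→φ1] = [16, 16, 8]
r6 m[X4→φ2] = [12, 12, 12]
r6 m[X4→φ3] = [18, 9, 5]
r6 m[X4→φ4] = [14, 14, 11]
fixed point reached at round 6
traceback from X9: (X9=1, X7=2, X14=1, X4=2), score=12

assignment: (X9=1, X7=2, X14=1, X4=2); score = 12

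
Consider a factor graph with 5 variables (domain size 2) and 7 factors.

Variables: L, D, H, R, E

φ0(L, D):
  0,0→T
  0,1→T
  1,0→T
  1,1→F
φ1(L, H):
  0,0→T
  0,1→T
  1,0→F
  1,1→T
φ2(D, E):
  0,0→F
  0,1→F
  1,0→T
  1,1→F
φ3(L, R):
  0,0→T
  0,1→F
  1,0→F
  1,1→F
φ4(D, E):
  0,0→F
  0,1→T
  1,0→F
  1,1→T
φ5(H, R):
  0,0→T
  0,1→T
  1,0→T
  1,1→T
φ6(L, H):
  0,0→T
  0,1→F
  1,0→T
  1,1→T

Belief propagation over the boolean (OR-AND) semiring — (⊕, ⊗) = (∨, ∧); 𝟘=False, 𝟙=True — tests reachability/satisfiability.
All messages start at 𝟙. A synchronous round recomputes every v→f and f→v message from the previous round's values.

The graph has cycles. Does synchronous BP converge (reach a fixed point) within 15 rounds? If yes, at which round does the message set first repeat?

init: all messages = 𝟙 over 2 values
r1 m[φ0→L] = [T, T]
r1 m[φ0→D] = [T, T]
r1 m[φ1→L] = [T, T]
r1 m[φ1→H] = [T, T]
r1 m[φ2→D] = [F, T]
r1 m[φ2→E] = [T, F]
r1 m[φ3→L] = [T, F]
r1 m[φ3→R] = [T, F]
r1 m[φ4→D] = [T, T]
r1 m[φ4→E] = [F, T]
r1 m[φ5→H] = [T, T]
r1 m[φ5→R] = [T, T]
r1 m[φ6→L] = [T, T]
r1 m[φ6→H] = [T, T]
r1 m[L→φ0] = [T, T]
r1 m[L→φ1] = [T, T]
r1 m[L→φ3] = [T, T]
r1 m[L→φ6] = [T, T]
r1 m[D→φ0] = [T, T]
r1 m[D→φ2] = [T, T]
r1 m[D→φ4] = [T, T]
r1 m[H→φ1] = [T, T]
r1 m[H→φ5] = [T, T]
r1 m[H→φ6] = [T, T]
r1 m[R→φ3] = [T, T]
r1 m[R→φ5] = [T, T]
r1 m[E→φ2] = [T, T]
r1 m[E→φ4] = [T, T]
r2 m[φ0→L] = [T, T]
r2 m[φ0→D] = [T, T]
r2 m[φ1→L] = [T, T]
r2 m[φ1→H] = [T, T]
r2 m[φ2→D] = [F, T]
r2 m[φ2→E] = [T, F]
r2 m[φ3→L] = [T, F]
r2 m[φ3→R] = [T, F]
r2 m[φ4→D] = [T, T]
r2 m[φ4→E] = [F, T]
r2 m[φ5→H] = [T, T]
r2 m[φ5→R] = [T, T]
r2 m[φ6→L] = [T, T]
r2 m[φ6→H] = [T, T]
r2 m[L→φ0] = [T, F]
r2 m[L→φ1] = [T, F]
r2 m[L→φ3] = [T, T]
r2 m[L→φ6] = [T, F]
r2 m[D→φ0] = [F, T]
r2 m[D→φ2] = [T, T]
r2 m[D→φ4] = [F, T]
r2 m[H→φ1] = [T, T]
r2 m[H→φ5] = [T, T]
r2 m[H→φ6] = [T, T]
r2 m[R→φ3] = [T, T]
r2 m[R→φ5] = [T, F]
r2 m[E→φ2] = [F, T]
r2 m[E→φ4] = [T, F]
r3 m[φ0→L] = [T, F]
r3 m[φ0→D] = [T, T]
r3 m[φ1→L] = [T, T]
r3 m[φ1→H] = [T, T]
r3 m[φ2→D] = [F, F]
r3 m[φ2→E] = [T, F]
r3 m[φ3→L] = [T, F]
r3 m[φ3→R] = [T, F]
r3 m[φ4→D] = [F, F]
r3 m[φ4→E] = [F, T]
r3 m[φ5→H] = [T, T]
r3 m[φ5→R] = [T, T]
r3 m[φ6→L] = [T, T]
r3 m[φ6→H] = [T, F]
r3 m[L→φ0] = [T, F]
r3 m[L→φ1] = [T, F]
r3 m[L→φ3] = [T, T]
r3 m[L→φ6] = [T, F]
r3 m[D→φ0] = [F, T]
r3 m[D→φ2] = [T, T]
r3 m[D→φ4] = [F, T]
r3 m[H→φ1] = [T, T]
r3 m[H→φ5] = [T, T]
r3 m[H→φ6] = [T, T]
r3 m[R→φ3] = [T, T]
r3 m[R→φ5] = [T, F]
r3 m[E→φ2] = [F, T]
r3 m[E→φ4] = [T, F]
r4 m[φ0→L] = [T, F]
r4 m[φ0→D] = [T, T]
r4 m[φ1→L] = [T, T]
r4 m[φ1→H] = [T, T]
r4 m[φ2→D] = [F, F]
r4 m[φ2→E] = [T, F]
r4 m[φ3→L] = [T, F]
r4 m[φ3→R] = [T, F]
r4 m[φ4→D] = [F, F]
r4 m[φ4→E] = [F, T]
r4 m[φ5→H] = [T, T]
r4 m[φ5→R] = [T, T]
r4 m[φ6→L] = [T, T]
r4 m[φ6→H] = [T, F]
r4 m[L→φ0] = [T, F]
r4 m[L→φ1] = [T, F]
r4 m[L→φ3] = [T, F]
r4 m[L→φ6] = [T, F]
r4 m[D→φ0] = [F, F]
r4 m[D→φ2] = [F, F]
r4 m[D→φ4] = [F, F]
r4 m[H→φ1] = [T, F]
r4 m[H→φ5] = [T, F]
r4 m[H→φ6] = [T, T]
r4 m[R→φ3] = [T, T]
r4 m[R→φ5] = [T, F]
r4 m[E→φ2] = [F, T]
r4 m[E→φ4] = [T, F]
r5 m[φ0→L] = [F, F]
r5 m[φ0→D] = [T, T]
r5 m[φ1→L] = [T, F]
r5 m[φ1→H] = [T, T]
r5 m[φ2→D] = [F, F]
r5 m[φ2→E] = [F, F]
r5 m[φ3→L] = [T, F]
r5 m[φ3→R] = [T, F]
r5 m[φ4→D] = [F, F]
r5 m[φ4→E] = [F, F]
r5 m[φ5→H] = [T, T]
r5 m[φ5→R] = [T, T]
r5 m[φ6→L] = [T, T]
r5 m[φ6→H] = [T, F]
r5 m[L→φ0] = [T, F]
r5 m[L→φ1] = [T, F]
r5 m[L→φ3] = [T, F]
r5 m[L→φ6] = [T, F]
r5 m[D→φ0] = [F, F]
r5 m[D→φ2] = [F, F]
r5 m[D→φ4] = [F, F]
r5 m[H→φ1] = [T, F]
r5 m[H→φ5] = [T, F]
r5 m[H→φ6] = [T, T]
r5 m[R→φ3] = [T, T]
r5 m[R→φ5] = [T, F]
r5 m[E→φ2] = [F, T]
r5 m[E→φ4] = [T, F]
r6 m[φ0→L] = [F, F]
r6 m[φ0→D] = [T, T]
r6 m[φ1→L] = [T, F]
r6 m[φ1→H] = [T, T]
r6 m[φ2→D] = [F, F]
r6 m[φ2→E] = [F, F]
r6 m[φ3→L] = [T, F]
r6 m[φ3→R] = [T, F]
r6 m[φ4→D] = [F, F]
r6 m[φ4→E] = [F, F]
r6 m[φ5→H] = [T, T]
r6 m[φ5→R] = [T, T]
r6 m[φ6→L] = [T, T]
r6 m[φ6→H] = [T, F]
r6 m[L→φ0] = [T, F]
r6 m[L→φ1] = [F, F]
r6 m[L→φ3] = [F, F]
r6 m[L→φ6] = [F, F]
r6 m[D→φ0] = [F, F]
r6 m[D→φ2] = [F, F]
r6 m[D→φ4] = [F, F]
r6 m[H→φ1] = [T, F]
r6 m[H→φ5] = [T, F]
r6 m[H→φ6] = [T, T]
r6 m[R→φ3] = [T, T]
r6 m[R→φ5] = [T, F]
r6 m[E→φ2] = [F, F]
r6 m[E→φ4] = [F, F]
r7 m[φ0→L] = [F, F]
r7 m[φ0→D] = [T, T]
r7 m[φ1→L] = [T, F]
r7 m[φ1→H] = [F, F]
r7 m[φ2→D] = [F, F]
r7 m[φ2→E] = [F, F]
r7 m[φ3→L] = [T, F]
r7 m[φ3→R] = [F, F]
r7 m[φ4→D] = [F, F]
r7 m[φ4→E] = [F, F]
r7 m[φ5→H] = [T, T]
r7 m[φ5→R] = [T, T]
r7 m[φ6→L] = [T, T]
r7 m[φ6→H] = [F, F]
r7 m[L→φ0] = [T, F]
r7 m[L→φ1] = [F, F]
r7 m[L→φ3] = [F, F]
r7 m[L→φ6] = [F, F]
r7 m[D→φ0] = [F, F]
r7 m[D→φ2] = [F, F]
r7 m[D→φ4] = [F, F]
r7 m[H→φ1] = [T, F]
r7 m[H→φ5] = [T, F]
r7 m[H→φ6] = [T, T]
r7 m[R→φ3] = [T, T]
r7 m[R→φ5] = [T, F]
r7 m[E→φ2] = [F, F]
r7 m[E→φ4] = [F, F]
r8 m[φ0→L] = [F, F]
r8 m[φ0→D] = [T, T]
r8 m[φ1→L] = [T, F]
r8 m[φ1→H] = [F, F]
r8 m[φ2→D] = [F, F]
r8 m[φ2→E] = [F, F]
r8 m[φ3→L] = [T, F]
r8 m[φ3→R] = [F, F]
r8 m[φ4→D] = [F, F]
r8 m[φ4→E] = [F, F]
r8 m[φ5→H] = [T, T]
r8 m[φ5→R] = [T, T]
r8 m[φ6→L] = [T, T]
r8 m[φ6→H] = [F, F]
r8 m[L→φ0] = [T, F]
r8 m[L→φ1] = [F, F]
r8 m[L→φ3] = [F, F]
r8 m[L→φ6] = [F, F]
r8 m[D→φ0] = [F, F]
r8 m[D→φ2] = [F, F]
r8 m[D→φ4] = [F, F]
r8 m[H→φ1] = [F, F]
r8 m[H→φ5] = [F, F]
r8 m[H→φ6] = [F, F]
r8 m[R→φ3] = [T, T]
r8 m[R→φ5] = [F, F]
r8 m[E→φ2] = [F, F]
r8 m[E→φ4] = [F, F]
r9 m[φ0→L] = [F, F]
r9 m[φ0→D] = [T, T]
r9 m[φ1→L] = [F, F]
r9 m[φ1→H] = [F, F]
r9 m[φ2→D] = [F, F]
r9 m[φ2→E] = [F, F]
r9 m[φ3→L] = [T, F]
r9 m[φ3→R] = [F, F]
r9 m[φ4→D] = [F, F]
r9 m[φ4→E] = [F, F]
r9 m[φ5→H] = [F, F]
r9 m[φ5→R] = [F, F]
r9 m[φ6→L] = [F, F]
r9 m[φ6→H] = [F, F]
r9 m[L→φ0] = [T, F]
r9 m[L→φ1] = [F, F]
r9 m[L→φ3] = [F, F]
r9 m[L→φ6] = [F, F]
r9 m[D→φ0] = [F, F]
r9 m[D→φ2] = [F, F]
r9 m[D→φ4] = [F, F]
r9 m[H→φ1] = [F, F]
r9 m[H→φ5] = [F, F]
r9 m[H→φ6] = [F, F]
r9 m[R→φ3] = [T, T]
r9 m[R→φ5] = [F, F]
r9 m[E→φ2] = [F, F]
r9 m[E→φ4] = [F, F]
r10 m[φ0→L] = [F, F]
r10 m[φ0→D] = [T, T]
r10 m[φ1→L] = [F, F]
r10 m[φ1→H] = [F, F]
r10 m[φ2→D] = [F, F]
r10 m[φ2→E] = [F, F]
r10 m[φ3→L] = [T, F]
r10 m[φ3→R] = [F, F]
r10 m[φ4→D] = [F, F]
r10 m[φ4→E] = [F, F]
r10 m[φ5→H] = [F, F]
r10 m[φ5→R] = [F, F]
r10 m[φ6→L] = [F, F]
r10 m[φ6→H] = [F, F]
r10 m[L→φ0] = [F, F]
r10 m[L→φ1] = [F, F]
r10 m[L→φ3] = [F, F]
r10 m[L→φ6] = [F, F]
r10 m[D→φ0] = [F, F]
r10 m[D→φ2] = [F, F]
r10 m[D→φ4] = [F, F]
r10 m[H→φ1] = [F, F]
r10 m[H→φ5] = [F, F]
r10 m[H→φ6] = [F, F]
r10 m[R→φ3] = [F, F]
r10 m[R→φ5] = [F, F]
r10 m[E→φ2] = [F, F]
r10 m[E→φ4] = [F, F]
r11 m[φ0→L] = [F, F]
r11 m[φ0→D] = [F, F]
r11 m[φ1→L] = [F, F]
r11 m[φ1→H] = [F, F]
r11 m[φ2→D] = [F, F]
r11 m[φ2→E] = [F, F]
r11 m[φ3→L] = [F, F]
r11 m[φ3→R] = [F, F]
r11 m[φ4→D] = [F, F]
r11 m[φ4→E] = [F, F]
r11 m[φ5→H] = [F, F]
r11 m[φ5→R] = [F, F]
r11 m[φ6→L] = [F, F]
r11 m[φ6→H] = [F, F]
r11 m[L→φ0] = [F, F]
r11 m[L→φ1] = [F, F]
r11 m[L→φ3] = [F, F]
r11 m[L→φ6] = [F, F]
r11 m[D→φ0] = [F, F]
r11 m[D→φ2] = [F, F]
r11 m[D→φ4] = [F, F]
r11 m[H→φ1] = [F, F]
r11 m[H→φ5] = [F, F]
r11 m[H→φ6] = [F, F]
r11 m[R→φ3] = [F, F]
r11 m[R→φ5] = [F, F]
r11 m[E→φ2] = [F, F]
r11 m[E→φ4] = [F, F]
r12 m[φ0→L] = [F, F]
r12 m[φ0→D] = [F, F]
r12 m[φ1→L] = [F, F]
r12 m[φ1→H] = [F, F]
r12 m[φ2→D] = [F, F]
r12 m[φ2→E] = [F, F]
r12 m[φ3→L] = [F, F]
r12 m[φ3→R] = [F, F]
r12 m[φ4→D] = [F, F]
r12 m[φ4→E] = [F, F]
r12 m[φ5→H] = [F, F]
r12 m[φ5→R] = [F, F]
r12 m[φ6→L] = [F, F]
r12 m[φ6→H] = [F, F]
r12 m[L→φ0] = [F, F]
r12 m[L→φ1] = [F, F]
r12 m[L→φ3] = [F, F]
r12 m[L→φ6] = [F, F]
r12 m[D→φ0] = [F, F]
r12 m[D→φ2] = [F, F]
r12 m[D→φ4] = [F, F]
r12 m[H→φ1] = [F, F]
r12 m[H→φ5] = [F, F]
r12 m[H→φ6] = [F, F]
r12 m[R→φ3] = [F, F]
r12 m[R→φ5] = [F, F]
r12 m[E→φ2] = [F, F]
r12 m[E→φ4] = [F, F]
fixed point reached at round 12
messages reach a fixed point at round 12

CONVERGED at round 12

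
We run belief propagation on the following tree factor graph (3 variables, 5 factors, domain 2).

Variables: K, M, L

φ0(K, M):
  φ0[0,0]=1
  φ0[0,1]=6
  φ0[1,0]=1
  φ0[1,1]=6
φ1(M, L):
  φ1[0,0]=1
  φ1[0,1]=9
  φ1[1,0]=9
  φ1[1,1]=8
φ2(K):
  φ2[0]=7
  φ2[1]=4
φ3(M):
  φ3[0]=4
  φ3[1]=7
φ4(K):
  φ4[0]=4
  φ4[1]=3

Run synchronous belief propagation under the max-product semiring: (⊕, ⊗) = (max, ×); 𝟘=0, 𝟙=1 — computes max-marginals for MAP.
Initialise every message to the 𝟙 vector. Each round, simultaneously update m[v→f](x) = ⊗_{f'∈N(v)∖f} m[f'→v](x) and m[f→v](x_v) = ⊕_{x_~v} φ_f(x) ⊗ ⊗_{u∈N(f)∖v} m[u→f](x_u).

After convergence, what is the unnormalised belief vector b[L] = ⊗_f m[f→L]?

init: all messages = 𝟙 over 2 values
r1 m[φ0→K] = [6, 6]
r1 m[φ0→M] = [1, 6]
r1 m[φ1→M] = [9, 9]
r1 m[φ1→L] = [9, 9]
r1 m[φ2→K] = [7, 4]
r1 m[φ3→M] = [4, 7]
r1 m[φ4→K] = [4, 3]
r1 m[K→φ0] = [1, 1]
r1 m[K→φ2] = [1, 1]
r1 m[K→φ4] = [1, 1]
r1 m[M→φ0] = [1, 1]
r1 m[M→φ1] = [1, 1]
r1 m[M→φ3] = [1, 1]
r1 m[L→φ1] = [1, 1]
r2 m[φ0→K] = [6, 6]
r2 m[φ0→M] = [1, 6]
r2 m[φ1→M] = [9, 9]
r2 m[φ1→L] = [9, 9]
r2 m[φ2→K] = [7, 4]
r2 m[φ3→M] = [4, 7]
r2 m[φ4→K] = [4, 3]
r2 m[K→φ0] = [28, 12]
r2 m[K→φ2] = [24, 18]
r2 m[K→φ4] = [42, 24]
r2 m[M→φ0] = [36, 63]
r2 m[M→φ1] = [4, 42]
r2 m[M→φ3] = [9, 54]
r2 m[L→φ1] = [1, 1]
r3 m[φ0→K] = [378, 378]
r3 m[φ0→M] = [28, 168]
r3 m[φ1→M] = [9, 9]
r3 m[φ1→L] = [378, 336]
r3 m[φ2→K] = [7, 4]
r3 m[φ3→M] = [4, 7]
r3 m[φ4→K] = [4, 3]
r3 m[K→φ0] = [28, 12]
r3 m[K→φ2] = [24, 18]
r3 m[K→φ4] = [42, 24]
r3 m[M→φ0] = [36, 63]
r3 m[M→φ1] = [4, 42]
r3 m[M→φ3] = [9, 54]
r3 m[L→φ1] = [1, 1]
r4 m[φ0→K] = [378, 378]
r4 m[φ0→M] = [28, 168]
r4 m[φ1→M] = [9, 9]
r4 m[φ1→L] = [378, 336]
r4 m[φ2→K] = [7, 4]
r4 m[φ3→M] = [4, 7]
r4 m[φ4→K] = [4, 3]
r4 m[K→φ0] = [28, 12]
r4 m[K→φ2] = [1512, 1134]
r4 m[K→φ4] = [2646, 1512]
r4 m[M→φ0] = [36, 63]
r4 m[M→φ1] = [112, 1176]
r4 m[M→φ3] = [252, 1512]
r4 m[L→φ1] = [1, 1]
r5 m[φ0→K] = [378, 378]
r5 m[φ0→M] = [28, 168]
r5 m[φ1→M] = [9, 9]
r5 m[φ1→L] = [10584, 9408]
r5 m[φ2→K] = [7, 4]
r5 m[φ3→M] = [4, 7]
r5 m[φ4→K] = [4, 3]
r5 m[K→φ0] = [28, 12]
r5 m[K→φ2] = [1512, 1134]
r5 m[K→φ4] = [2646, 1512]
r5 m[M→φ0] = [36, 63]
r5 m[M→φ1] = [112, 1176]
r5 m[M→φ3] = [252, 1512]
r5 m[L→φ1] = [1, 1]
r6 m[φ0→K] = [378, 378]
r6 m[φ0→M] = [28, 168]
r6 m[φ1→M] = [9, 9]
r6 m[φ1→L] = [10584, 9408]
r6 m[φ2→K] = [7, 4]
r6 m[φ3→M] = [4, 7]
r6 m[φ4→K] = [4, 3]
r6 m[K→φ0] = [28, 12]
r6 m[K→φ2] = [1512, 1134]
r6 m[K→φ4] = [2646, 1512]
r6 m[M→φ0] = [36, 63]
r6 m[M→φ1] = [112, 1176]
r6 m[M→φ3] = [252, 1512]
r6 m[L→φ1] = [1, 1]
fixed point reached at round 6
b[L] = ⊗ incoming = [10584, 9408]

b[L] = [10584, 9408]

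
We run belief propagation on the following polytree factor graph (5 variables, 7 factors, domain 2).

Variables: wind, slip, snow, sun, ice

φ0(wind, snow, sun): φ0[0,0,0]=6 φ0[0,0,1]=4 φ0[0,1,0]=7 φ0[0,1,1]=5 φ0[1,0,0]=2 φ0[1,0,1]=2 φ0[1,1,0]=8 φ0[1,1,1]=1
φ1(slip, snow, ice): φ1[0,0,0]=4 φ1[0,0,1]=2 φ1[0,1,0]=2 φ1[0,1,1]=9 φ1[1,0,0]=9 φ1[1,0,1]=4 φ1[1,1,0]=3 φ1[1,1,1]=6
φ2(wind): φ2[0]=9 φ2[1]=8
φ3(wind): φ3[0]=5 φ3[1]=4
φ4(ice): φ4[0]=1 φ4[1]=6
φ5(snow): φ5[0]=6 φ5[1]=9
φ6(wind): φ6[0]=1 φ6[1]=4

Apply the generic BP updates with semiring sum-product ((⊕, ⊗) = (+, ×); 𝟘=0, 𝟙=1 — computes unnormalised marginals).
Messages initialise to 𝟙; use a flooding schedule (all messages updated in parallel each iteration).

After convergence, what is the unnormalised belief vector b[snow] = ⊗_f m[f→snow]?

init: all messages = 𝟙 over 2 values
r1 m[φ0→wind] = [22, 13]
r1 m[φ0→snow] = [14, 21]
r1 m[φ0→sun] = [23, 12]
r1 m[φ1→slip] = [17, 22]
r1 m[φ1→snow] = [19, 20]
r1 m[φ1→ice] = [18, 21]
r1 m[φ2→wind] = [9, 8]
r1 m[φ3→wind] = [5, 4]
r1 m[φ4→ice] = [1, 6]
r1 m[φ5→snow] = [6, 9]
r1 m[φ6→wind] = [1, 4]
r1 m[wind→φ0] = [1, 1]
r1 m[wind→φ2] = [1, 1]
r1 m[wind→φ3] = [1, 1]
r1 m[wind→φ6] = [1, 1]
r1 m[slip→φ1] = [1, 1]
r1 m[snow→φ0] = [1, 1]
r1 m[snow→φ1] = [1, 1]
r1 m[snow→φ5] = [1, 1]
r1 m[sun→φ0] = [1, 1]
r1 m[ice→φ1] = [1, 1]
r1 m[ice→φ4] = [1, 1]
r2 m[φ0→wind] = [22, 13]
r2 m[φ0→snow] = [14, 21]
r2 m[φ0→sun] = [23, 12]
r2 m[φ1→slip] = [17, 22]
r2 m[φ1→snow] = [19, 20]
r2 m[φ1→ice] = [18, 21]
r2 m[φ2→wind] = [9, 8]
r2 m[φ3→wind] = [5, 4]
r2 m[φ4→ice] = [1, 6]
r2 m[φ5→snow] = [6, 9]
r2 m[φ6→wind] = [1, 4]
r2 m[wind→φ0] = [45, 128]
r2 m[wind→φ2] = [110, 208]
r2 m[wind→φ3] = [198, 416]
r2 m[wind→φ6] = [990, 416]
r2 m[slip→φ1] = [1, 1]
r2 m[snow→φ0] = [114, 180]
r2 m[snow→φ1] = [84, 189]
r2 m[snow→φ5] = [266, 420]
r2 m[sun→φ0] = [1, 1]
r2 m[ice→φ1] = [1, 6]
r2 m[ice→φ4] = [18, 21]
r3 m[φ0→wind] = [3300, 2076]
r3 m[φ0→snow] = [962, 1692]
r3 m[φ0→sun] = [300984, 113244]
r3 m[φ1→slip] = [11928, 10143]
r3 m[φ1→snow] = [49, 95]
r3 m[φ1→ice] = [2037, 3339]
r3 m[φ2→wind] = [9, 8]
r3 m[φ3→wind] = [5, 4]
r3 m[φ4→ice] = [1, 6]
r3 m[φ5→snow] = [6, 9]
r3 m[φ6→wind] = [1, 4]
r3 m[wind→φ0] = [45, 128]
r3 m[wind→φ2] = [110, 208]
r3 m[wind→φ3] = [198, 416]
r3 m[wind→φ6] = [990, 416]
r3 m[slip→φ1] = [1, 1]
r3 m[snow→φ0] = [114, 180]
r3 m[snow→φ1] = [84, 189]
r3 m[snow→φ5] = [266, 420]
r3 m[sun→φ0] = [1, 1]
r3 m[ice→φ1] = [1, 6]
r3 m[ice→φ4] = [18, 21]
r4 m[φ0→wind] = [3300, 2076]
r4 m[φ0→snow] = [962, 1692]
r4 m[φ0→sun] = [300984, 113244]
r4 m[φ1→slip] = [11928, 10143]
r4 m[φ1→snow] = [49, 95]
r4 m[φ1→ice] = [2037, 3339]
r4 m[φ2→wind] = [9, 8]
r4 m[φ3→wind] = [5, 4]
r4 m[φ4→ice] = [1, 6]
r4 m[φ5→snow] = [6, 9]
r4 m[φ6→wind] = [1, 4]
r4 m[wind→φ0] = [45, 128]
r4 m[wind→φ2] = [16500, 33216]
r4 m[wind→φ3] = [29700, 66432]
r4 m[wind→φ6] = [148500, 66432]
r4 m[slip→φ1] = [1, 1]
r4 m[snow→φ0] = [294, 855]
r4 m[snow→φ1] = [5772, 15228]
r4 m[snow→φ5] = [47138, 160740]
r4 m[sun→φ0] = [1, 1]
r4 m[ice→φ1] = [1, 6]
r4 m[ice→φ4] = [2037, 3339]
r5 m[φ0→wind] = [13200, 8871]
r5 m[φ0→snow] = [962, 1692]
r5 m[φ0→sun] = [1299489, 429999]
r5 m[φ1→slip] = [945120, 784368]
r5 m[φ1→snow] = [49, 95]
r5 m[φ1→ice] = [151176, 263052]
r5 m[φ2→wind] = [9, 8]
r5 m[φ3→wind] = [5, 4]
r5 m[φ4→ice] = [1, 6]
r5 m[φ5→snow] = [6, 9]
r5 m[φ6→wind] = [1, 4]
r5 m[wind→φ0] = [45, 128]
r5 m[wind→φ2] = [16500, 33216]
r5 m[wind→φ3] = [29700, 66432]
r5 m[wind→φ6] = [148500, 66432]
r5 m[slip→φ1] = [1, 1]
r5 m[snow→φ0] = [294, 855]
r5 m[snow→φ1] = [5772, 15228]
r5 m[snow→φ5] = [47138, 160740]
r5 m[sun→φ0] = [1, 1]
r5 m[ice→φ1] = [1, 6]
r5 m[ice→φ4] = [2037, 3339]
r6 m[φ0→wind] = [13200, 8871]
r6 m[φ0→snow] = [962, 1692]
r6 m[φ0→sun] = [1299489, 429999]
r6 m[φ1→slip] = [945120, 784368]
r6 m[φ1→snow] = [49, 95]
r6 m[φ1→ice] = [151176, 263052]
r6 m[φ2→wind] = [9, 8]
r6 m[φ3→wind] = [5, 4]
r6 m[φ4→ice] = [1, 6]
r6 m[φ5→snow] = [6, 9]
r6 m[φ6→wind] = [1, 4]
r6 m[wind→φ0] = [45, 128]
r6 m[wind→φ2] = [66000, 141936]
r6 m[wind→φ3] = [118800, 283872]
r6 m[wind→φ6] = [594000, 283872]
r6 m[slip→φ1] = [1, 1]
r6 m[snow→φ0] = [294, 855]
r6 m[snow→φ1] = [5772, 15228]
r6 m[snow→φ5] = [47138, 160740]
r6 m[sun→φ0] = [1, 1]
r6 m[ice→φ1] = [1, 6]
r6 m[ice→φ4] = [151176, 263052]
r7 m[φ0→wind] = [13200, 8871]
r7 m[φ0→snow] = [962, 1692]
r7 m[φ0→sun] = [1299489, 429999]
r7 m[φ1→slip] = [945120, 784368]
r7 m[φ1→snow] = [49, 95]
r7 m[φ1→ice] = [151176, 263052]
r7 m[φ2→wind] = [9, 8]
r7 m[φ3→wind] = [5, 4]
r7 m[φ4→ice] = [1, 6]
r7 m[φ5→snow] = [6, 9]
r7 m[φ6→wind] = [1, 4]
r7 m[wind→φ0] = [45, 128]
r7 m[wind→φ2] = [66000, 141936]
r7 m[wind→φ3] = [118800, 283872]
r7 m[wind→φ6] = [594000, 283872]
r7 m[slip→φ1] = [1, 1]
r7 m[snow→φ0] = [294, 855]
r7 m[snow→φ1] = [5772, 15228]
r7 m[snow→φ5] = [47138, 160740]
r7 m[sun→φ0] = [1, 1]
r7 m[ice→φ1] = [1, 6]
r7 m[ice→φ4] = [151176, 263052]
fixed point reached at round 7
b[snow] = ⊗ incoming = [282828, 1446660]

b[snow] = [282828, 1446660]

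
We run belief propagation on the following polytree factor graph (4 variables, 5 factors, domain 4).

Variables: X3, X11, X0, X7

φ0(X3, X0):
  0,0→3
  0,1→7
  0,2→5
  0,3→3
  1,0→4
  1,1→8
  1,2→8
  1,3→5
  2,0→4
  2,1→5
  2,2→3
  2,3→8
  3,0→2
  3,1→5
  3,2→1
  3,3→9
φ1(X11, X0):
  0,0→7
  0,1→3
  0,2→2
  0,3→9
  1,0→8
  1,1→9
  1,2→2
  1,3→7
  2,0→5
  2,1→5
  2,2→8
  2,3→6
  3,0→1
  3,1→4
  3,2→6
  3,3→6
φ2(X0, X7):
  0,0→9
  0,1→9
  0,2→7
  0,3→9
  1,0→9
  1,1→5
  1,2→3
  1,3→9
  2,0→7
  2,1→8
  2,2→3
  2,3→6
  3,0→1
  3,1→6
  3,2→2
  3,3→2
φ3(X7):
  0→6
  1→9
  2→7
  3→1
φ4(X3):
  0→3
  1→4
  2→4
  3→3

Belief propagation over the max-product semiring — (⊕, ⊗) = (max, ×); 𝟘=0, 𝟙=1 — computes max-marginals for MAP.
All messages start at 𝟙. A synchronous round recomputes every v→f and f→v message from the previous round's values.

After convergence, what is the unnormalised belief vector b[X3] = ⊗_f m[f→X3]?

init: all messages = 𝟙 over 4 values
r1 m[φ0→X3] = [7, 8, 8, 9]
r1 m[φ0→X0] = [4, 8, 8, 9]
r1 m[φ1→X11] = [9, 9, 8, 6]
r1 m[φ1→X0] = [8, 9, 8, 9]
r1 m[φ2→X0] = [9, 9, 8, 6]
r1 m[φ2→X7] = [9, 9, 7, 9]
r1 m[φ3→X7] = [6, 9, 7, 1]
r1 m[φ4→X3] = [3, 4, 4, 3]
r1 m[X3→φ0] = [1, 1, 1, 1]
r1 m[X3→φ4] = [1, 1, 1, 1]
r1 m[X11→φ1] = [1, 1, 1, 1]
r1 m[X0→φ0] = [1, 1, 1, 1]
r1 m[X0→φ1] = [1, 1, 1, 1]
r1 m[X0→φ2] = [1, 1, 1, 1]
r1 m[X7→φ2] = [1, 1, 1, 1]
r1 m[X7→φ3] = [1, 1, 1, 1]
r2 m[φ0→X3] = [7, 8, 8, 9]
r2 m[φ0→X0] = [4, 8, 8, 9]
r2 m[φ1→X11] = [9, 9, 8, 6]
r2 m[φ1→X0] = [8, 9, 8, 9]
r2 m[φ2→X0] = [9, 9, 8, 6]
r2 m[φ2→X7] = [9, 9, 7, 9]
r2 m[φ3→X7] = [6, 9, 7, 1]
r2 m[φ4→X3] = [3, 4, 4, 3]
r2 m[X3→φ0] = [3, 4, 4, 3]
r2 m[X3→φ4] = [7, 8, 8, 9]
r2 m[X11→φ1] = [1, 1, 1, 1]
r2 m[X0→φ0] = [72, 81, 64, 54]
r2 m[X0→φ1] = [36, 72, 64, 54]
r2 m[X0→φ2] = [32, 72, 64, 81]
r2 m[X7→φ2] = [6, 9, 7, 1]
r2 m[X7→φ3] = [9, 9, 7, 9]
r3 m[φ0→X3] = [567, 648, 432, 486]
r3 m[φ0→X0] = [16, 32, 32, 32]
r3 m[φ1→X11] = [486, 648, 512, 384]
r3 m[φ1→X0] = [8, 9, 8, 9]
r3 m[φ2→X0] = [81, 54, 72, 54]
r3 m[φ2→X7] = [648, 512, 224, 648]
r3 m[φ3→X7] = [6, 9, 7, 1]
r3 m[φ4→X3] = [3, 4, 4, 3]
r3 m[X3→φ0] = [3, 4, 4, 3]
r3 m[X3→φ4] = [7, 8, 8, 9]
r3 m[X11→φ1] = [1, 1, 1, 1]
r3 m[X0→φ0] = [72, 81, 64, 54]
r3 m[X0→φ1] = [36, 72, 64, 54]
r3 m[X0→φ2] = [32, 72, 64, 81]
r3 m[X7→φ2] = [6, 9, 7, 1]
r3 m[X7→φ3] = [9, 9, 7, 9]
r4 m[φ0→X3] = [567, 648, 432, 486]
r4 m[φ0→X0] = [16, 32, 32, 32]
r4 m[φ1→X11] = [486, 648, 512, 384]
r4 m[φ1→X0] = [8, 9, 8, 9]
r4 m[φ2→X0] = [81, 54, 72, 54]
r4 m[φ2→X7] = [648, 512, 224, 648]
r4 m[φ3→X7] = [6, 9, 7, 1]
r4 m[φ4→X3] = [3, 4, 4, 3]
r4 m[X3→φ0] = [3, 4, 4, 3]
r4 m[X3→φ4] = [567, 648, 432, 486]
r4 m[X11→φ1] = [1, 1, 1, 1]
r4 m[X0→φ0] = [648, 486, 576, 486]
r4 m[X0→φ1] = [1296, 1728, 2304, 1728]
r4 m[X0→φ2] = [128, 288, 256, 288]
r4 m[X7→φ2] = [6, 9, 7, 1]
r4 m[X7→φ3] = [648, 512, 224, 648]
r5 m[φ0→X3] = [3402, 4608, 3888, 4374]
r5 m[φ0→X0] = [16, 32, 32, 32]
r5 m[φ1→X11] = [15552, 15552, 18432, 13824]
r5 m[φ1→X0] = [8, 9, 8, 9]
r5 m[φ2→X0] = [81, 54, 72, 54]
r5 m[φ2→X7] = [2592, 2048, 896, 2592]
r5 m[φ3→X7] = [6, 9, 7, 1]
r5 m[φ4→X3] = [3, 4, 4, 3]
r5 m[X3→φ0] = [3, 4, 4, 3]
r5 m[X3→φ4] = [567, 648, 432, 486]
r5 m[X11→φ1] = [1, 1, 1, 1]
r5 m[X0→φ0] = [648, 486, 576, 486]
r5 m[X0→φ1] = [1296, 1728, 2304, 1728]
r5 m[X0→φ2] = [128, 288, 256, 288]
r5 m[X7→φ2] = [6, 9, 7, 1]
r5 m[X7→φ3] = [648, 512, 224, 648]
r6 m[φ0→X3] = [3402, 4608, 3888, 4374]
r6 m[φ0→X0] = [16, 32, 32, 32]
r6 m[φ1→X11] = [15552, 15552, 18432, 13824]
r6 m[φ1→X0] = [8, 9, 8, 9]
r6 m[φ2→X0] = [81, 54, 72, 54]
r6 m[φ2→X7] = [2592, 2048, 896, 2592]
r6 m[φ3→X7] = [6, 9, 7, 1]
r6 m[φ4→X3] = [3, 4, 4, 3]
r6 m[X3→φ0] = [3, 4, 4, 3]
r6 m[X3→φ4] = [3402, 4608, 3888, 4374]
r6 m[X11→φ1] = [1, 1, 1, 1]
r6 m[X0→φ0] = [648, 486, 576, 486]
r6 m[X0→φ1] = [1296, 1728, 2304, 1728]
r6 m[X0→φ2] = [128, 288, 256, 288]
r6 m[X7→φ2] = [6, 9, 7, 1]
r6 m[X7→φ3] = [2592, 2048, 896, 2592]
r7 m[φ0→X3] = [3402, 4608, 3888, 4374]
r7 m[φ0→X0] = [16, 32, 32, 32]
r7 m[φ1→X11] = [15552, 15552, 18432, 13824]
r7 m[φ1→X0] = [8, 9, 8, 9]
r7 m[φ2→X0] = [81, 54, 72, 54]
r7 m[φ2→X7] = [2592, 2048, 896, 2592]
r7 m[φ3→X7] = [6, 9, 7, 1]
r7 m[φ4→X3] = [3, 4, 4, 3]
r7 m[X3→φ0] = [3, 4, 4, 3]
r7 m[X3→φ4] = [3402, 4608, 3888, 4374]
r7 m[X11→φ1] = [1, 1, 1, 1]
r7 m[X0→φ0] = [648, 486, 576, 486]
r7 m[X0→φ1] = [1296, 1728, 2304, 1728]
r7 m[X0→φ2] = [128, 288, 256, 288]
r7 m[X7→φ2] = [6, 9, 7, 1]
r7 m[X7→φ3] = [2592, 2048, 896, 2592]
fixed point reached at round 7
b[X3] = ⊗ incoming = [10206, 18432, 15552, 13122]

b[X3] = [10206, 18432, 15552, 13122]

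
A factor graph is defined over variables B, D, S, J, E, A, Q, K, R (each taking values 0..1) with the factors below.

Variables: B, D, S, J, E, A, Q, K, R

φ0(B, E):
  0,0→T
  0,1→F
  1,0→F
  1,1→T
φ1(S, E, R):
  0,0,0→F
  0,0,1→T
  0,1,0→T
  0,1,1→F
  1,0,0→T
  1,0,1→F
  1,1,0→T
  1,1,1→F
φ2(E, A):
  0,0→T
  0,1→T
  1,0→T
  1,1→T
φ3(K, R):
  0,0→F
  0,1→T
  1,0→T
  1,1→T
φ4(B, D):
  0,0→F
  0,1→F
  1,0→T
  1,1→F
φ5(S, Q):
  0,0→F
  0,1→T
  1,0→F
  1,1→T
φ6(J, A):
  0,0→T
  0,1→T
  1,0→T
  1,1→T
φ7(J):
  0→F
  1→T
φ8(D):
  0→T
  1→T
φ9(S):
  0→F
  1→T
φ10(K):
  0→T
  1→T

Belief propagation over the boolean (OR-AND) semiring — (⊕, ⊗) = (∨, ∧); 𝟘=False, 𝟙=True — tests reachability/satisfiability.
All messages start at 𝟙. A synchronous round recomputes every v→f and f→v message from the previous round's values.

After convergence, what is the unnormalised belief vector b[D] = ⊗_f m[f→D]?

init: all messages = 𝟙 over 2 values
r1 m[φ0→B] = [T, T]
r1 m[φ0→E] = [T, T]
r1 m[φ1→S] = [T, T]
r1 m[φ1→E] = [T, T]
r1 m[φ1→R] = [T, T]
r1 m[φ2→E] = [T, T]
r1 m[φ2→A] = [T, T]
r1 m[φ3→K] = [T, T]
r1 m[φ3→R] = [T, T]
r1 m[φ4→B] = [F, T]
r1 m[φ4→D] = [T, F]
r1 m[φ5→S] = [T, T]
r1 m[φ5→Q] = [F, T]
r1 m[φ6→J] = [T, T]
r1 m[φ6→A] = [T, T]
r1 m[φ7→J] = [F, T]
r1 m[φ8→D] = [T, T]
r1 m[φ9→S] = [F, T]
r1 m[φ10→K] = [T, T]
r1 m[B→φ0] = [T, T]
r1 m[B→φ4] = [T, T]
r1 m[D→φ4] = [T, T]
r1 m[D→φ8] = [T, T]
r1 m[S→φ1] = [T, T]
r1 m[S→φ5] = [T, T]
r1 m[S→φ9] = [T, T]
r1 m[J→φ6] = [T, T]
r1 m[J→φ7] = [T, T]
r1 m[E→φ0] = [T, T]
r1 m[E→φ1] = [T, T]
r1 m[E→φ2] = [T, T]
r1 m[A→φ2] = [T, T]
r1 m[A→φ6] = [T, T]
r1 m[Q→φ5] = [T, T]
r1 m[K→φ3] = [T, T]
r1 m[K→φ10] = [T, T]
r1 m[R→φ1] = [T, T]
r1 m[R→φ3] = [T, T]
r2 m[φ0→B] = [T, T]
r2 m[φ0→E] = [T, T]
r2 m[φ1→S] = [T, T]
r2 m[φ1→E] = [T, T]
r2 m[φ1→R] = [T, T]
r2 m[φ2→E] = [T, T]
r2 m[φ2→A] = [T, T]
r2 m[φ3→K] = [T, T]
r2 m[φ3→R] = [T, T]
r2 m[φ4→B] = [F, T]
r2 m[φ4→D] = [T, F]
r2 m[φ5→S] = [T, T]
r2 m[φ5→Q] = [F, T]
r2 m[φ6→J] = [T, T]
r2 m[φ6→A] = [T, T]
r2 m[φ7→J] = [F, T]
r2 m[φ8→D] = [T, T]
r2 m[φ9→S] = [F, T]
r2 m[φ10→K] = [T, T]
r2 m[B→φ0] = [F, T]
r2 m[B→φ4] = [T, T]
r2 m[D→φ4] = [T, T]
r2 m[D→φ8] = [T, F]
r2 m[S→φ1] = [F, T]
r2 m[S→φ5] = [F, T]
r2 m[S→φ9] = [T, T]
r2 m[J→φ6] = [F, T]
r2 m[J→φ7] = [T, T]
r2 m[E→φ0] = [T, T]
r2 m[E→φ1] = [T, T]
r2 m[E→φ2] = [T, T]
r2 m[A→φ2] = [T, T]
r2 m[A→φ6] = [T, T]
r2 m[Q→φ5] = [T, T]
r2 m[K→φ3] = [T, T]
r2 m[K→φ10] = [T, T]
r2 m[R→φ1] = [T, T]
r2 m[R→φ3] = [T, T]
r3 m[φ0→B] = [T, T]
r3 m[φ0→E] = [F, T]
r3 m[φ1→S] = [T, T]
r3 m[φ1→E] = [T, T]
r3 m[φ1→R] = [T, F]
r3 m[φ2→E] = [T, T]
r3 m[φ2→A] = [T, T]
r3 m[φ3→K] = [T, T]
r3 m[φ3→R] = [T, T]
r3 m[φ4→B] = [F, T]
r3 m[φ4→D] = [T, F]
r3 m[φ5→S] = [T, T]
r3 m[φ5→Q] = [F, T]
r3 m[φ6→J] = [T, T]
r3 m[φ6→A] = [T, T]
r3 m[φ7→J] = [F, T]
r3 m[φ8→D] = [T, T]
r3 m[φ9→S] = [F, T]
r3 m[φ10→K] = [T, T]
r3 m[B→φ0] = [F, T]
r3 m[B→φ4] = [T, T]
r3 m[D→φ4] = [T, T]
r3 m[D→φ8] = [T, F]
r3 m[S→φ1] = [F, T]
r3 m[S→φ5] = [F, T]
r3 m[S→φ9] = [T, T]
r3 m[J→φ6] = [F, T]
r3 m[J→φ7] = [T, T]
r3 m[E→φ0] = [T, T]
r3 m[E→φ1] = [T, T]
r3 m[E→φ2] = [T, T]
r3 m[A→φ2] = [T, T]
r3 m[A→φ6] = [T, T]
r3 m[Q→φ5] = [T, T]
r3 m[K→φ3] = [T, T]
r3 m[K→φ10] = [T, T]
r3 m[R→φ1] = [T, T]
r3 m[R→φ3] = [T, T]
r4 m[φ0→B] = [T, T]
r4 m[φ0→E] = [F, T]
r4 m[φ1→S] = [T, T]
r4 m[φ1→E] = [T, T]
r4 m[φ1→R] = [T, F]
r4 m[φ2→E] = [T, T]
r4 m[φ2→A] = [T, T]
r4 m[φ3→K] = [T, T]
r4 m[φ3→R] = [T, T]
r4 m[φ4→B] = [F, T]
r4 m[φ4→D] = [T, F]
r4 m[φ5→S] = [T, T]
r4 m[φ5→Q] = [F, T]
r4 m[φ6→J] = [T, T]
r4 m[φ6→A] = [T, T]
r4 m[φ7→J] = [F, T]
r4 m[φ8→D] = [T, T]
r4 m[φ9→S] = [F, T]
r4 m[φ10→K] = [T, T]
r4 m[B→φ0] = [F, T]
r4 m[B→φ4] = [T, T]
r4 m[D→φ4] = [T, T]
r4 m[D→φ8] = [T, F]
r4 m[S→φ1] = [F, T]
r4 m[S→φ5] = [F, T]
r4 m[S→φ9] = [T, T]
r4 m[J→φ6] = [F, T]
r4 m[J→φ7] = [T, T]
r4 m[E→φ0] = [T, T]
r4 m[E→φ1] = [F, T]
r4 m[E→φ2] = [F, T]
r4 m[A→φ2] = [T, T]
r4 m[A→φ6] = [T, T]
r4 m[Q→φ5] = [T, T]
r4 m[K→φ3] = [T, T]
r4 m[K→φ10] = [T, T]
r4 m[R→φ1] = [T, T]
r4 m[R→φ3] = [T, F]
r5 m[φ0→B] = [T, T]
r5 m[φ0→E] = [F, T]
r5 m[φ1→S] = [T, T]
r5 m[φ1→E] = [T, T]
r5 m[φ1→R] = [T, F]
r5 m[φ2→E] = [T, T]
r5 m[φ2→A] = [T, T]
r5 m[φ3→K] = [F, T]
r5 m[φ3→R] = [T, T]
r5 m[φ4→B] = [F, T]
r5 m[φ4→D] = [T, F]
r5 m[φ5→S] = [T, T]
r5 m[φ5→Q] = [F, T]
r5 m[φ6→J] = [T, T]
r5 m[φ6→A] = [T, T]
r5 m[φ7→J] = [F, T]
r5 m[φ8→D] = [T, T]
r5 m[φ9→S] = [F, T]
r5 m[φ10→K] = [T, T]
r5 m[B→φ0] = [F, T]
r5 m[B→φ4] = [T, T]
r5 m[D→φ4] = [T, T]
r5 m[D→φ8] = [T, F]
r5 m[S→φ1] = [F, T]
r5 m[S→φ5] = [F, T]
r5 m[S→φ9] = [T, T]
r5 m[J→φ6] = [F, T]
r5 m[J→φ7] = [T, T]
r5 m[E→φ0] = [T, T]
r5 m[E→φ1] = [F, T]
r5 m[E→φ2] = [F, T]
r5 m[A→φ2] = [T, T]
r5 m[A→φ6] = [T, T]
r5 m[Q→φ5] = [T, T]
r5 m[K→φ3] = [T, T]
r5 m[K→φ10] = [T, T]
r5 m[R→φ1] = [T, T]
r5 m[R→φ3] = [T, F]
r6 m[φ0→B] = [T, T]
r6 m[φ0→E] = [F, T]
r6 m[φ1→S] = [T, T]
r6 m[φ1→E] = [T, T]
r6 m[φ1→R] = [T, F]
r6 m[φ2→E] = [T, T]
r6 m[φ2→A] = [T, T]
r6 m[φ3→K] = [F, T]
r6 m[φ3→R] = [T, T]
r6 m[φ4→B] = [F, T]
r6 m[φ4→D] = [T, F]
r6 m[φ5→S] = [T, T]
r6 m[φ5→Q] = [F, T]
r6 m[φ6→J] = [T, T]
r6 m[φ6→A] = [T, T]
r6 m[φ7→J] = [F, T]
r6 m[φ8→D] = [T, T]
r6 m[φ9→S] = [F, T]
r6 m[φ10→K] = [T, T]
r6 m[B→φ0] = [F, T]
r6 m[B→φ4] = [T, T]
r6 m[D→φ4] = [T, T]
r6 m[D→φ8] = [T, F]
r6 m[S→φ1] = [F, T]
r6 m[S→φ5] = [F, T]
r6 m[S→φ9] = [T, T]
r6 m[J→φ6] = [F, T]
r6 m[J→φ7] = [T, T]
r6 m[E→φ0] = [T, T]
r6 m[E→φ1] = [F, T]
r6 m[E→φ2] = [F, T]
r6 m[A→φ2] = [T, T]
r6 m[A→φ6] = [T, T]
r6 m[Q→φ5] = [T, T]
r6 m[K→φ3] = [T, T]
r6 m[K→φ10] = [F, T]
r6 m[R→φ1] = [T, T]
r6 m[R→φ3] = [T, F]
r7 m[φ0→B] = [T, T]
r7 m[φ0→E] = [F, T]
r7 m[φ1→S] = [T, T]
r7 m[φ1→E] = [T, T]
r7 m[φ1→R] = [T, F]
r7 m[φ2→E] = [T, T]
r7 m[φ2→A] = [T, T]
r7 m[φ3→K] = [F, T]
r7 m[φ3→R] = [T, T]
r7 m[φ4→B] = [F, T]
r7 m[φ4→D] = [T, F]
r7 m[φ5→S] = [T, T]
r7 m[φ5→Q] = [F, T]
r7 m[φ6→J] = [T, T]
r7 m[φ6→A] = [T, T]
r7 m[φ7→J] = [F, T]
r7 m[φ8→D] = [T, T]
r7 m[φ9→S] = [F, T]
r7 m[φ10→K] = [T, T]
r7 m[B→φ0] = [F, T]
r7 m[B→φ4] = [T, T]
r7 m[D→φ4] = [T, T]
r7 m[D→φ8] = [T, F]
r7 m[S→φ1] = [F, T]
r7 m[S→φ5] = [F, T]
r7 m[S→φ9] = [T, T]
r7 m[J→φ6] = [F, T]
r7 m[J→φ7] = [T, T]
r7 m[E→φ0] = [T, T]
r7 m[E→φ1] = [F, T]
r7 m[E→φ2] = [F, T]
r7 m[A→φ2] = [T, T]
r7 m[A→φ6] = [T, T]
r7 m[Q→φ5] = [T, T]
r7 m[K→φ3] = [T, T]
r7 m[K→φ10] = [F, T]
r7 m[R→φ1] = [T, T]
r7 m[R→φ3] = [T, F]
fixed point reached at round 7
b[D] = ⊗ incoming = [T, F]

b[D] = [T, F]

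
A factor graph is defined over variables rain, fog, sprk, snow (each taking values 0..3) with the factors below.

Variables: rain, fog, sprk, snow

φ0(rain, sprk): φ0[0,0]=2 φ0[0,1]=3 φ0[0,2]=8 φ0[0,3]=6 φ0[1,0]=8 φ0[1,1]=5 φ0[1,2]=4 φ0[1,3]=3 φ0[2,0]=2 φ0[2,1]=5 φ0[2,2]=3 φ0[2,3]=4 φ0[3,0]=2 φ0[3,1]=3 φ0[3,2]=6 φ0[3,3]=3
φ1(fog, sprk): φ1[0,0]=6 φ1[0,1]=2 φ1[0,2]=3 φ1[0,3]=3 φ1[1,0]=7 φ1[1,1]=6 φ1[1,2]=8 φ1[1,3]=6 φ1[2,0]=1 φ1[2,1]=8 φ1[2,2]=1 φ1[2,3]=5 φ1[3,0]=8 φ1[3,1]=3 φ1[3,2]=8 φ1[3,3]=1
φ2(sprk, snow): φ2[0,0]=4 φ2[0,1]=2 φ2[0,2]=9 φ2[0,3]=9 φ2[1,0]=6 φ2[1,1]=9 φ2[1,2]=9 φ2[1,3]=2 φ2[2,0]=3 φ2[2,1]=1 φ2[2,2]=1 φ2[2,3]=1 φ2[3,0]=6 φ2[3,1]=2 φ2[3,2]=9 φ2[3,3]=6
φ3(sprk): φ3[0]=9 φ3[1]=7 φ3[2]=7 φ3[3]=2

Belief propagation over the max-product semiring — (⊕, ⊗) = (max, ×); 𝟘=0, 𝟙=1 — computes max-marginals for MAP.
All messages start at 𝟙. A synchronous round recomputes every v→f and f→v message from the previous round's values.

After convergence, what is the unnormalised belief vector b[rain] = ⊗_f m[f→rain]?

init: all messages = 𝟙 over 4 values
r1 m[φ0→rain] = [8, 8, 5, 6]
r1 m[φ0→sprk] = [8, 5, 8, 6]
r1 m[φ1→fog] = [6, 8, 8, 8]
r1 m[φ1→sprk] = [8, 8, 8, 6]
r1 m[φ2→sprk] = [9, 9, 3, 9]
r1 m[φ2→snow] = [6, 9, 9, 9]
r1 m[φ3→sprk] = [9, 7, 7, 2]
r1 m[rain→φ0] = [1, 1, 1, 1]
r1 m[fog→φ1] = [1, 1, 1, 1]
r1 m[sprk→φ0] = [1, 1, 1, 1]
r1 m[sprk→φ1] = [1, 1, 1, 1]
r1 m[sprk→φ2] = [1, 1, 1, 1]
r1 m[sprk→φ3] = [1, 1, 1, 1]
r1 m[snow→φ2] = [1, 1, 1, 1]
r2 m[φ0→rain] = [8, 8, 5, 6]
r2 m[φ0→sprk] = [8, 5, 8, 6]
r2 m[φ1→fog] = [6, 8, 8, 8]
r2 m[φ1→sprk] = [8, 8, 8, 6]
r2 m[φ2→sprk] = [9, 9, 3, 9]
r2 m[φ2→snow] = [6, 9, 9, 9]
r2 m[φ3→sprk] = [9, 7, 7, 2]
r2 m[rain→φ0] = [1, 1, 1, 1]
r2 m[fog→φ1] = [1, 1, 1, 1]
r2 m[sprk→φ0] = [648, 504, 168, 108]
r2 m[sprk→φ1] = [648, 315, 168, 108]
r2 m[sprk→φ2] = [576, 280, 448, 72]
r2 m[sprk→φ3] = [576, 360, 192, 324]
r2 m[snow→φ2] = [1, 1, 1, 1]
r3 m[φ0→rain] = [1512, 5184, 2520, 1512]
r3 m[φ0→sprk] = [8, 5, 8, 6]
r3 m[φ1→fog] = [3888, 4536, 2520, 5184]
r3 m[φ1→sprk] = [8, 8, 8, 6]
r3 m[φ2→sprk] = [9, 9, 3, 9]
r3 m[φ2→snow] = [2304, 2520, 5184, 5184]
r3 m[φ3→sprk] = [9, 7, 7, 2]
r3 m[rain→φ0] = [1, 1, 1, 1]
r3 m[fog→φ1] = [1, 1, 1, 1]
r3 m[sprk→φ0] = [648, 504, 168, 108]
r3 m[sprk→φ1] = [648, 315, 168, 108]
r3 m[sprk→φ2] = [576, 280, 448, 72]
r3 m[sprk→φ3] = [576, 360, 192, 324]
r3 m[snow→φ2] = [1, 1, 1, 1]
r4 m[φ0→rain] = [1512, 5184, 2520, 1512]
r4 m[φ0→sprk] = [8, 5, 8, 6]
r4 m[φ1→fog] = [3888, 4536, 2520, 5184]
r4 m[φ1→sprk] = [8, 8, 8, 6]
r4 m[φ2→sprk] = [9, 9, 3, 9]
r4 m[φ2→snow] = [2304, 2520, 5184, 5184]
r4 m[φ3→sprk] = [9, 7, 7, 2]
r4 m[rain→φ0] = [1, 1, 1, 1]
r4 m[fog→φ1] = [1, 1, 1, 1]
r4 m[sprk→φ0] = [648, 504, 168, 108]
r4 m[sprk→φ1] = [648, 315, 168, 108]
r4 m[sprk→φ2] = [576, 280, 448, 72]
r4 m[sprk→φ3] = [576, 360, 192, 324]
r4 m[snow→φ2] = [1, 1, 1, 1]
fixed point reached at round 4
b[rain] = ⊗ incoming = [1512, 5184, 2520, 1512]

b[rain] = [1512, 5184, 2520, 1512]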